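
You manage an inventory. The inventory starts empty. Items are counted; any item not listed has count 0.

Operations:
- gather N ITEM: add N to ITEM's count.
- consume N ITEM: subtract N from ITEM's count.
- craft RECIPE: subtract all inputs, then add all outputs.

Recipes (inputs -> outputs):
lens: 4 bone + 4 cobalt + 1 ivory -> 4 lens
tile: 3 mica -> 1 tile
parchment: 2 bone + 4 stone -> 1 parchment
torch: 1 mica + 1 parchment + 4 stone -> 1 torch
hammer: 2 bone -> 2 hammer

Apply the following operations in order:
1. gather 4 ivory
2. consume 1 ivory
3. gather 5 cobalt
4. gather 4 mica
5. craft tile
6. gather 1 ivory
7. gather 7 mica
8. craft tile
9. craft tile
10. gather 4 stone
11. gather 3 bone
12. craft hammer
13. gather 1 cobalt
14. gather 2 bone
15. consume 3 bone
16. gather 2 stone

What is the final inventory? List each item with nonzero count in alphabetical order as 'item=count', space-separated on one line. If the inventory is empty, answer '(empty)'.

After 1 (gather 4 ivory): ivory=4
After 2 (consume 1 ivory): ivory=3
After 3 (gather 5 cobalt): cobalt=5 ivory=3
After 4 (gather 4 mica): cobalt=5 ivory=3 mica=4
After 5 (craft tile): cobalt=5 ivory=3 mica=1 tile=1
After 6 (gather 1 ivory): cobalt=5 ivory=4 mica=1 tile=1
After 7 (gather 7 mica): cobalt=5 ivory=4 mica=8 tile=1
After 8 (craft tile): cobalt=5 ivory=4 mica=5 tile=2
After 9 (craft tile): cobalt=5 ivory=4 mica=2 tile=3
After 10 (gather 4 stone): cobalt=5 ivory=4 mica=2 stone=4 tile=3
After 11 (gather 3 bone): bone=3 cobalt=5 ivory=4 mica=2 stone=4 tile=3
After 12 (craft hammer): bone=1 cobalt=5 hammer=2 ivory=4 mica=2 stone=4 tile=3
After 13 (gather 1 cobalt): bone=1 cobalt=6 hammer=2 ivory=4 mica=2 stone=4 tile=3
After 14 (gather 2 bone): bone=3 cobalt=6 hammer=2 ivory=4 mica=2 stone=4 tile=3
After 15 (consume 3 bone): cobalt=6 hammer=2 ivory=4 mica=2 stone=4 tile=3
After 16 (gather 2 stone): cobalt=6 hammer=2 ivory=4 mica=2 stone=6 tile=3

Answer: cobalt=6 hammer=2 ivory=4 mica=2 stone=6 tile=3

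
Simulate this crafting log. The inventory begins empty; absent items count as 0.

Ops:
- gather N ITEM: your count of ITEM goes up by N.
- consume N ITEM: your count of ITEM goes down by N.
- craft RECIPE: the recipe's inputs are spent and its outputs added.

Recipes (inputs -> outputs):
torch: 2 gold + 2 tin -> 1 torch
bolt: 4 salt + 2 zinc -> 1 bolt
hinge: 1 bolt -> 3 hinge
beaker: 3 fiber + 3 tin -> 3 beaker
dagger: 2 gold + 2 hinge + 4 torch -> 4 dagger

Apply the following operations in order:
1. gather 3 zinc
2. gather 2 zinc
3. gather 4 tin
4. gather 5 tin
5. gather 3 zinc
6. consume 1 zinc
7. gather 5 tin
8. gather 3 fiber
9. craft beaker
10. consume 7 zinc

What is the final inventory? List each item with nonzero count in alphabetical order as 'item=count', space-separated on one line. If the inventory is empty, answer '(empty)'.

After 1 (gather 3 zinc): zinc=3
After 2 (gather 2 zinc): zinc=5
After 3 (gather 4 tin): tin=4 zinc=5
After 4 (gather 5 tin): tin=9 zinc=5
After 5 (gather 3 zinc): tin=9 zinc=8
After 6 (consume 1 zinc): tin=9 zinc=7
After 7 (gather 5 tin): tin=14 zinc=7
After 8 (gather 3 fiber): fiber=3 tin=14 zinc=7
After 9 (craft beaker): beaker=3 tin=11 zinc=7
After 10 (consume 7 zinc): beaker=3 tin=11

Answer: beaker=3 tin=11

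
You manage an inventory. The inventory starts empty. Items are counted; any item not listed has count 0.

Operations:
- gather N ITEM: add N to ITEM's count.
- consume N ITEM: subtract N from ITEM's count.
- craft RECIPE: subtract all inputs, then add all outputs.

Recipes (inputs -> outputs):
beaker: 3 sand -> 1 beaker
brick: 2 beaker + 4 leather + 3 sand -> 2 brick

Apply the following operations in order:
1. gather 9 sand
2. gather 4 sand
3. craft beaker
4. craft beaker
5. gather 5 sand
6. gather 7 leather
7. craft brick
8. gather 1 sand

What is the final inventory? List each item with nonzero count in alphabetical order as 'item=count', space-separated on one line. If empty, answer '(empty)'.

After 1 (gather 9 sand): sand=9
After 2 (gather 4 sand): sand=13
After 3 (craft beaker): beaker=1 sand=10
After 4 (craft beaker): beaker=2 sand=7
After 5 (gather 5 sand): beaker=2 sand=12
After 6 (gather 7 leather): beaker=2 leather=7 sand=12
After 7 (craft brick): brick=2 leather=3 sand=9
After 8 (gather 1 sand): brick=2 leather=3 sand=10

Answer: brick=2 leather=3 sand=10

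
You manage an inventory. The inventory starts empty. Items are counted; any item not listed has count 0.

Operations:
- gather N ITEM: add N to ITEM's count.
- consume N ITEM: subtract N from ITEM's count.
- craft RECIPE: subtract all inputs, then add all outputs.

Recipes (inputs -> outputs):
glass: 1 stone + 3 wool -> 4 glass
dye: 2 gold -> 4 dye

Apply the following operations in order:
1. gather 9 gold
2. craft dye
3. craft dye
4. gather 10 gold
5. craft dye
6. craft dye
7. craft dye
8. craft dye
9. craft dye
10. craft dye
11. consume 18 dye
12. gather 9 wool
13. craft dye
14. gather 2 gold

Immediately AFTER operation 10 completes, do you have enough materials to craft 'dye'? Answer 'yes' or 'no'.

Answer: yes

Derivation:
After 1 (gather 9 gold): gold=9
After 2 (craft dye): dye=4 gold=7
After 3 (craft dye): dye=8 gold=5
After 4 (gather 10 gold): dye=8 gold=15
After 5 (craft dye): dye=12 gold=13
After 6 (craft dye): dye=16 gold=11
After 7 (craft dye): dye=20 gold=9
After 8 (craft dye): dye=24 gold=7
After 9 (craft dye): dye=28 gold=5
After 10 (craft dye): dye=32 gold=3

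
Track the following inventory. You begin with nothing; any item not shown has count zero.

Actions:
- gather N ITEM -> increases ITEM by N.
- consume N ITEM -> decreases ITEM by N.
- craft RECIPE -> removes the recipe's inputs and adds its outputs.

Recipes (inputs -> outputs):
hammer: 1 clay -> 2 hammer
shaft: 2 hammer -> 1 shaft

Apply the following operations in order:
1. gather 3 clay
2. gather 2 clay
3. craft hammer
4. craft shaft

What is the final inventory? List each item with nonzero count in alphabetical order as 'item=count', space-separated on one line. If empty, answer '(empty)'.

After 1 (gather 3 clay): clay=3
After 2 (gather 2 clay): clay=5
After 3 (craft hammer): clay=4 hammer=2
After 4 (craft shaft): clay=4 shaft=1

Answer: clay=4 shaft=1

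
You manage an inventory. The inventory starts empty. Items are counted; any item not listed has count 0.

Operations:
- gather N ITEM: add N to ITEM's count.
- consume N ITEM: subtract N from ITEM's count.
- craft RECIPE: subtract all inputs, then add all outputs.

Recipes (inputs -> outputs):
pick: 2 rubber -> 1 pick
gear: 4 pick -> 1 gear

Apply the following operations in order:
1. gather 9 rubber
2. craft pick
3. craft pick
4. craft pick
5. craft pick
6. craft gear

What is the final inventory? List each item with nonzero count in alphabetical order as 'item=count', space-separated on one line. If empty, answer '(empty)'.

After 1 (gather 9 rubber): rubber=9
After 2 (craft pick): pick=1 rubber=7
After 3 (craft pick): pick=2 rubber=5
After 4 (craft pick): pick=3 rubber=3
After 5 (craft pick): pick=4 rubber=1
After 6 (craft gear): gear=1 rubber=1

Answer: gear=1 rubber=1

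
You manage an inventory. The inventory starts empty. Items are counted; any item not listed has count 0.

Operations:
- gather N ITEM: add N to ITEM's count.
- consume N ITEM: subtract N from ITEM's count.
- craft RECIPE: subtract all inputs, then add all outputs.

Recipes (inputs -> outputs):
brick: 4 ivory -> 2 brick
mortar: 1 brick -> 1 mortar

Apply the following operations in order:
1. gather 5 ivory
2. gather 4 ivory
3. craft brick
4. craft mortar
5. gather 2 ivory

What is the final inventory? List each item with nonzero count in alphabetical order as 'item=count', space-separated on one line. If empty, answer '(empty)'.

After 1 (gather 5 ivory): ivory=5
After 2 (gather 4 ivory): ivory=9
After 3 (craft brick): brick=2 ivory=5
After 4 (craft mortar): brick=1 ivory=5 mortar=1
After 5 (gather 2 ivory): brick=1 ivory=7 mortar=1

Answer: brick=1 ivory=7 mortar=1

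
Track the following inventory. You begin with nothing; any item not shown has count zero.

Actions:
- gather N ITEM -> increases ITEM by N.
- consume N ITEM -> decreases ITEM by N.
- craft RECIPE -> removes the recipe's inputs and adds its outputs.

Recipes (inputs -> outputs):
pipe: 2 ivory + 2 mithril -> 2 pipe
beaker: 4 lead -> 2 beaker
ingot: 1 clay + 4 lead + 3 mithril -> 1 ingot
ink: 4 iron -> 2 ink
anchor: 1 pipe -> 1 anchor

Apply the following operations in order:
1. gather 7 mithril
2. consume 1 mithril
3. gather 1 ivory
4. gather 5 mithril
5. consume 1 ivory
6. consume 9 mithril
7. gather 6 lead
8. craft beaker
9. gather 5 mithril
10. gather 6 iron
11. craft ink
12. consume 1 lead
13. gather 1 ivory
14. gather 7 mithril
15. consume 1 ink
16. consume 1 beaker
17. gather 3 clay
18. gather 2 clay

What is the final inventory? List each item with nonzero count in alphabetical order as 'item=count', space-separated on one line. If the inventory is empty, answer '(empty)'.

After 1 (gather 7 mithril): mithril=7
After 2 (consume 1 mithril): mithril=6
After 3 (gather 1 ivory): ivory=1 mithril=6
After 4 (gather 5 mithril): ivory=1 mithril=11
After 5 (consume 1 ivory): mithril=11
After 6 (consume 9 mithril): mithril=2
After 7 (gather 6 lead): lead=6 mithril=2
After 8 (craft beaker): beaker=2 lead=2 mithril=2
After 9 (gather 5 mithril): beaker=2 lead=2 mithril=7
After 10 (gather 6 iron): beaker=2 iron=6 lead=2 mithril=7
After 11 (craft ink): beaker=2 ink=2 iron=2 lead=2 mithril=7
After 12 (consume 1 lead): beaker=2 ink=2 iron=2 lead=1 mithril=7
After 13 (gather 1 ivory): beaker=2 ink=2 iron=2 ivory=1 lead=1 mithril=7
After 14 (gather 7 mithril): beaker=2 ink=2 iron=2 ivory=1 lead=1 mithril=14
After 15 (consume 1 ink): beaker=2 ink=1 iron=2 ivory=1 lead=1 mithril=14
After 16 (consume 1 beaker): beaker=1 ink=1 iron=2 ivory=1 lead=1 mithril=14
After 17 (gather 3 clay): beaker=1 clay=3 ink=1 iron=2 ivory=1 lead=1 mithril=14
After 18 (gather 2 clay): beaker=1 clay=5 ink=1 iron=2 ivory=1 lead=1 mithril=14

Answer: beaker=1 clay=5 ink=1 iron=2 ivory=1 lead=1 mithril=14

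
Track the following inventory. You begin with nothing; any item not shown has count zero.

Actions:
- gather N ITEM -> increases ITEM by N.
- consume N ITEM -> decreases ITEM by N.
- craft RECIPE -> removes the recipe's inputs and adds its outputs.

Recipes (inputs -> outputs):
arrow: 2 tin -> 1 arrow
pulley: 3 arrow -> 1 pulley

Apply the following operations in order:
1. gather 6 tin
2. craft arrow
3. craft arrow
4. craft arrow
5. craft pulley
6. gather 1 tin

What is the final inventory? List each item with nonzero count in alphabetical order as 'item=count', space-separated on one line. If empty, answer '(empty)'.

Answer: pulley=1 tin=1

Derivation:
After 1 (gather 6 tin): tin=6
After 2 (craft arrow): arrow=1 tin=4
After 3 (craft arrow): arrow=2 tin=2
After 4 (craft arrow): arrow=3
After 5 (craft pulley): pulley=1
After 6 (gather 1 tin): pulley=1 tin=1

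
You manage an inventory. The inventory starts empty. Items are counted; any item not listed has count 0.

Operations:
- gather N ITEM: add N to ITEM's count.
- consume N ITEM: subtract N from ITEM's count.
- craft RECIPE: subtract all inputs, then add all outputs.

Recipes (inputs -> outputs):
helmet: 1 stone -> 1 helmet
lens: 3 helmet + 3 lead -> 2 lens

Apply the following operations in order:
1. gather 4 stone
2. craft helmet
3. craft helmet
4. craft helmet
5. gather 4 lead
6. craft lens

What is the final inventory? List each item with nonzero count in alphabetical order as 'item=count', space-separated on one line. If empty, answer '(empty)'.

Answer: lead=1 lens=2 stone=1

Derivation:
After 1 (gather 4 stone): stone=4
After 2 (craft helmet): helmet=1 stone=3
After 3 (craft helmet): helmet=2 stone=2
After 4 (craft helmet): helmet=3 stone=1
After 5 (gather 4 lead): helmet=3 lead=4 stone=1
After 6 (craft lens): lead=1 lens=2 stone=1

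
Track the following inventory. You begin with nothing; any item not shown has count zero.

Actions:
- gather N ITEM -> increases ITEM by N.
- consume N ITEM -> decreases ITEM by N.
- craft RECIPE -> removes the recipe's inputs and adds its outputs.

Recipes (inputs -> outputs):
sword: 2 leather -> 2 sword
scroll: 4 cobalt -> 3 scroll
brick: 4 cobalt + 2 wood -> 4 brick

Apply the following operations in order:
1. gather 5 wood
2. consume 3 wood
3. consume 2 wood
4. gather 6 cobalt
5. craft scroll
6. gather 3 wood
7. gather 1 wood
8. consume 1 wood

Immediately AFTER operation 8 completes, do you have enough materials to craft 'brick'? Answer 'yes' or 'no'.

Answer: no

Derivation:
After 1 (gather 5 wood): wood=5
After 2 (consume 3 wood): wood=2
After 3 (consume 2 wood): (empty)
After 4 (gather 6 cobalt): cobalt=6
After 5 (craft scroll): cobalt=2 scroll=3
After 6 (gather 3 wood): cobalt=2 scroll=3 wood=3
After 7 (gather 1 wood): cobalt=2 scroll=3 wood=4
After 8 (consume 1 wood): cobalt=2 scroll=3 wood=3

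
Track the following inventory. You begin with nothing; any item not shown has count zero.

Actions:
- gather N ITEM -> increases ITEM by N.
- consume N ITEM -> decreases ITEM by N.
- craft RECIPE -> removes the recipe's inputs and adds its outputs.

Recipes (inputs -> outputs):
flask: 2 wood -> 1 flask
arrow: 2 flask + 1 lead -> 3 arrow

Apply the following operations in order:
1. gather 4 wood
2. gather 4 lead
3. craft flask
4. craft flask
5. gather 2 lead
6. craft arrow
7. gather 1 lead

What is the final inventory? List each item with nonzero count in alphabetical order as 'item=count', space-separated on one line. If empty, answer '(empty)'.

After 1 (gather 4 wood): wood=4
After 2 (gather 4 lead): lead=4 wood=4
After 3 (craft flask): flask=1 lead=4 wood=2
After 4 (craft flask): flask=2 lead=4
After 5 (gather 2 lead): flask=2 lead=6
After 6 (craft arrow): arrow=3 lead=5
After 7 (gather 1 lead): arrow=3 lead=6

Answer: arrow=3 lead=6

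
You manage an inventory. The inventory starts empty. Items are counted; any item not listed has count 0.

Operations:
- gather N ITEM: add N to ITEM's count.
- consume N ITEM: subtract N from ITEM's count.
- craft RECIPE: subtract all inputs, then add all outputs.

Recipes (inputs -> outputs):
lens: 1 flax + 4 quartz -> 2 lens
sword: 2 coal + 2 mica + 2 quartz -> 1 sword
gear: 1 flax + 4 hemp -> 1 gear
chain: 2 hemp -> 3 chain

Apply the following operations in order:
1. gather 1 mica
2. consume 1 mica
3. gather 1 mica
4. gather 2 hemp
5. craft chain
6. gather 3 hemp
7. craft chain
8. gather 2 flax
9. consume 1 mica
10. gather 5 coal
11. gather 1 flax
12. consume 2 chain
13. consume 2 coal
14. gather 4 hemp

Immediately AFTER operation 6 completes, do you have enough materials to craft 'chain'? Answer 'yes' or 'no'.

Answer: yes

Derivation:
After 1 (gather 1 mica): mica=1
After 2 (consume 1 mica): (empty)
After 3 (gather 1 mica): mica=1
After 4 (gather 2 hemp): hemp=2 mica=1
After 5 (craft chain): chain=3 mica=1
After 6 (gather 3 hemp): chain=3 hemp=3 mica=1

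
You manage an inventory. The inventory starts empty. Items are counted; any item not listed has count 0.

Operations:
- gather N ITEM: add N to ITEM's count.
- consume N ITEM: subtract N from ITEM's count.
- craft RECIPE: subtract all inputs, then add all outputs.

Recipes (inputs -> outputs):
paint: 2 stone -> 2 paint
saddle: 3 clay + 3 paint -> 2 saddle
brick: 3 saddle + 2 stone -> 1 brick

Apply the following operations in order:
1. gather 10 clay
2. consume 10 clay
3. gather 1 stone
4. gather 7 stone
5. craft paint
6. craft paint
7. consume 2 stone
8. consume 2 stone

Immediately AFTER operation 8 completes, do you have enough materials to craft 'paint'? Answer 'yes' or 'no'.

After 1 (gather 10 clay): clay=10
After 2 (consume 10 clay): (empty)
After 3 (gather 1 stone): stone=1
After 4 (gather 7 stone): stone=8
After 5 (craft paint): paint=2 stone=6
After 6 (craft paint): paint=4 stone=4
After 7 (consume 2 stone): paint=4 stone=2
After 8 (consume 2 stone): paint=4

Answer: no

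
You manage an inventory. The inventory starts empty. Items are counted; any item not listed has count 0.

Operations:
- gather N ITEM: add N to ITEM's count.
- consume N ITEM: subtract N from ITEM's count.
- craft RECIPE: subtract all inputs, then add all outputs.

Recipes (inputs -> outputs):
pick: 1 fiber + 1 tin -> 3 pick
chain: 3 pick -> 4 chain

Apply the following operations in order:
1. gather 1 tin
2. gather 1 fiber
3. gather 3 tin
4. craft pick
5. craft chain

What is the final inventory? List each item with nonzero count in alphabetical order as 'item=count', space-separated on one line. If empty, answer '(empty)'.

After 1 (gather 1 tin): tin=1
After 2 (gather 1 fiber): fiber=1 tin=1
After 3 (gather 3 tin): fiber=1 tin=4
After 4 (craft pick): pick=3 tin=3
After 5 (craft chain): chain=4 tin=3

Answer: chain=4 tin=3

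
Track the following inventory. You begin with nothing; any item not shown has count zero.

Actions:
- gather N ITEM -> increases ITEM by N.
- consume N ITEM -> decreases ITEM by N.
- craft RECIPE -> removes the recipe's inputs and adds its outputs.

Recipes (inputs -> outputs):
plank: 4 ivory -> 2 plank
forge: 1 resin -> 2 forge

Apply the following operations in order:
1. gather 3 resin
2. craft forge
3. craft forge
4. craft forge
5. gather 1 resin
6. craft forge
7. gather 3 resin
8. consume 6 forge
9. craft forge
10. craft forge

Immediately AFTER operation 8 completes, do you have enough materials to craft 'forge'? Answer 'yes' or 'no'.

Answer: yes

Derivation:
After 1 (gather 3 resin): resin=3
After 2 (craft forge): forge=2 resin=2
After 3 (craft forge): forge=4 resin=1
After 4 (craft forge): forge=6
After 5 (gather 1 resin): forge=6 resin=1
After 6 (craft forge): forge=8
After 7 (gather 3 resin): forge=8 resin=3
After 8 (consume 6 forge): forge=2 resin=3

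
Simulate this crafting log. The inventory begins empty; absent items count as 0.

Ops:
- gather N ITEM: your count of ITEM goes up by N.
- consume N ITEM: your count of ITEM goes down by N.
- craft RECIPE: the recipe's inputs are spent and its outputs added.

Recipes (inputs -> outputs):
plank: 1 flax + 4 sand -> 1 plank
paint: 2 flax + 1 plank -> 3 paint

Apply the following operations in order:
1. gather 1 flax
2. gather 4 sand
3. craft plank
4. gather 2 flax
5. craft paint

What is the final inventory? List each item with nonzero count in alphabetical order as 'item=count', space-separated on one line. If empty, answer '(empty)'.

Answer: paint=3

Derivation:
After 1 (gather 1 flax): flax=1
After 2 (gather 4 sand): flax=1 sand=4
After 3 (craft plank): plank=1
After 4 (gather 2 flax): flax=2 plank=1
After 5 (craft paint): paint=3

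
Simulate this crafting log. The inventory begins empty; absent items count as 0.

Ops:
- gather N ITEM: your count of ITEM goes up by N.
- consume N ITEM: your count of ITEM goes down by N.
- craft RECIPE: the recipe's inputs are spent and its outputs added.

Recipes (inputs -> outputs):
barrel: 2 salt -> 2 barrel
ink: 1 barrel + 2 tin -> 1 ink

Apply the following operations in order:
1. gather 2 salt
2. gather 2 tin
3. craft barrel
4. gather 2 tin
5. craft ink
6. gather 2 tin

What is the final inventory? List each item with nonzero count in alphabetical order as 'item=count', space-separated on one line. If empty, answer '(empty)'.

Answer: barrel=1 ink=1 tin=4

Derivation:
After 1 (gather 2 salt): salt=2
After 2 (gather 2 tin): salt=2 tin=2
After 3 (craft barrel): barrel=2 tin=2
After 4 (gather 2 tin): barrel=2 tin=4
After 5 (craft ink): barrel=1 ink=1 tin=2
After 6 (gather 2 tin): barrel=1 ink=1 tin=4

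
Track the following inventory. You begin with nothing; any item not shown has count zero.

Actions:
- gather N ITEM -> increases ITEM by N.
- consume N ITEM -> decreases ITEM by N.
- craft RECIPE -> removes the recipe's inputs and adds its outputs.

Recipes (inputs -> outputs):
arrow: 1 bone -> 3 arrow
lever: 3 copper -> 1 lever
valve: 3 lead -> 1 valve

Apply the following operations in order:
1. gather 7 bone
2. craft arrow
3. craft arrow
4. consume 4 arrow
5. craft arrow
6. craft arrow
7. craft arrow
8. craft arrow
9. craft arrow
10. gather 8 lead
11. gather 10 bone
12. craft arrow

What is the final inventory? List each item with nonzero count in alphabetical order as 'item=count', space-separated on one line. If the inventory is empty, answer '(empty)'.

Answer: arrow=20 bone=9 lead=8

Derivation:
After 1 (gather 7 bone): bone=7
After 2 (craft arrow): arrow=3 bone=6
After 3 (craft arrow): arrow=6 bone=5
After 4 (consume 4 arrow): arrow=2 bone=5
After 5 (craft arrow): arrow=5 bone=4
After 6 (craft arrow): arrow=8 bone=3
After 7 (craft arrow): arrow=11 bone=2
After 8 (craft arrow): arrow=14 bone=1
After 9 (craft arrow): arrow=17
After 10 (gather 8 lead): arrow=17 lead=8
After 11 (gather 10 bone): arrow=17 bone=10 lead=8
After 12 (craft arrow): arrow=20 bone=9 lead=8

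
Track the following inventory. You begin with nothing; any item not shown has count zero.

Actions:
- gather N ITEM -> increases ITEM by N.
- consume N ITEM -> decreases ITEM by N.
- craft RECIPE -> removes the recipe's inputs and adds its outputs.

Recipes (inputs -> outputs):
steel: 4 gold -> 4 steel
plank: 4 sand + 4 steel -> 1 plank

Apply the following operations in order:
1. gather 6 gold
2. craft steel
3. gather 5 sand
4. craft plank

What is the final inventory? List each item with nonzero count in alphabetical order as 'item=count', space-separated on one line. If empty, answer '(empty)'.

Answer: gold=2 plank=1 sand=1

Derivation:
After 1 (gather 6 gold): gold=6
After 2 (craft steel): gold=2 steel=4
After 3 (gather 5 sand): gold=2 sand=5 steel=4
After 4 (craft plank): gold=2 plank=1 sand=1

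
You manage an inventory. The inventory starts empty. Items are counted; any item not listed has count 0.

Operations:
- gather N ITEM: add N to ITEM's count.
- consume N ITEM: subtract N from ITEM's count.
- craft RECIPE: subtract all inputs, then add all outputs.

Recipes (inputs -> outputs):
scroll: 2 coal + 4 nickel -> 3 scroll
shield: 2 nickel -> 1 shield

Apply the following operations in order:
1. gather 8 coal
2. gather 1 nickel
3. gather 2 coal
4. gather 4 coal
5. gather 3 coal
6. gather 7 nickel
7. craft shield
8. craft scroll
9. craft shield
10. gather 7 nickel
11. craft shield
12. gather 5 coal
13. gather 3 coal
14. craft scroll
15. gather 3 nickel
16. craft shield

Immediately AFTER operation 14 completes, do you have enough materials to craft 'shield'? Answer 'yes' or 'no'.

After 1 (gather 8 coal): coal=8
After 2 (gather 1 nickel): coal=8 nickel=1
After 3 (gather 2 coal): coal=10 nickel=1
After 4 (gather 4 coal): coal=14 nickel=1
After 5 (gather 3 coal): coal=17 nickel=1
After 6 (gather 7 nickel): coal=17 nickel=8
After 7 (craft shield): coal=17 nickel=6 shield=1
After 8 (craft scroll): coal=15 nickel=2 scroll=3 shield=1
After 9 (craft shield): coal=15 scroll=3 shield=2
After 10 (gather 7 nickel): coal=15 nickel=7 scroll=3 shield=2
After 11 (craft shield): coal=15 nickel=5 scroll=3 shield=3
After 12 (gather 5 coal): coal=20 nickel=5 scroll=3 shield=3
After 13 (gather 3 coal): coal=23 nickel=5 scroll=3 shield=3
After 14 (craft scroll): coal=21 nickel=1 scroll=6 shield=3

Answer: no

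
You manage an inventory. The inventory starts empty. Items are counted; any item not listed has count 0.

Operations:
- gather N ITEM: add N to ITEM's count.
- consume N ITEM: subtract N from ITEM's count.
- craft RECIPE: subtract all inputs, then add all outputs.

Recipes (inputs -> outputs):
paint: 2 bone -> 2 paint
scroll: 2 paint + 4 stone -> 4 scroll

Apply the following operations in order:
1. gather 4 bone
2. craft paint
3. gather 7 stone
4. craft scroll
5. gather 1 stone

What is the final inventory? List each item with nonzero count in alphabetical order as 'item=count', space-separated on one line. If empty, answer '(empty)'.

Answer: bone=2 scroll=4 stone=4

Derivation:
After 1 (gather 4 bone): bone=4
After 2 (craft paint): bone=2 paint=2
After 3 (gather 7 stone): bone=2 paint=2 stone=7
After 4 (craft scroll): bone=2 scroll=4 stone=3
After 5 (gather 1 stone): bone=2 scroll=4 stone=4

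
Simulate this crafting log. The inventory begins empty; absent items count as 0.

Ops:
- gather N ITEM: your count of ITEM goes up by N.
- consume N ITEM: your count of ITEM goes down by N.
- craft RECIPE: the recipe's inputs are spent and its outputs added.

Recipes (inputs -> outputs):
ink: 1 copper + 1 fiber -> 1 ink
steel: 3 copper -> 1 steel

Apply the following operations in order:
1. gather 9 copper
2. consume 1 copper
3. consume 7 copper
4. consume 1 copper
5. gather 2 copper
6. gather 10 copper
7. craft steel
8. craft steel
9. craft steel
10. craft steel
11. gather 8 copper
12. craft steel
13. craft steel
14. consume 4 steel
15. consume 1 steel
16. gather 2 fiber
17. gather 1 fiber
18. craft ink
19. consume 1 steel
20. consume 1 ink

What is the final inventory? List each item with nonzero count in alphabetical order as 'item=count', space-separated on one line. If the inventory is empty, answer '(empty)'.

Answer: copper=1 fiber=2

Derivation:
After 1 (gather 9 copper): copper=9
After 2 (consume 1 copper): copper=8
After 3 (consume 7 copper): copper=1
After 4 (consume 1 copper): (empty)
After 5 (gather 2 copper): copper=2
After 6 (gather 10 copper): copper=12
After 7 (craft steel): copper=9 steel=1
After 8 (craft steel): copper=6 steel=2
After 9 (craft steel): copper=3 steel=3
After 10 (craft steel): steel=4
After 11 (gather 8 copper): copper=8 steel=4
After 12 (craft steel): copper=5 steel=5
After 13 (craft steel): copper=2 steel=6
After 14 (consume 4 steel): copper=2 steel=2
After 15 (consume 1 steel): copper=2 steel=1
After 16 (gather 2 fiber): copper=2 fiber=2 steel=1
After 17 (gather 1 fiber): copper=2 fiber=3 steel=1
After 18 (craft ink): copper=1 fiber=2 ink=1 steel=1
After 19 (consume 1 steel): copper=1 fiber=2 ink=1
After 20 (consume 1 ink): copper=1 fiber=2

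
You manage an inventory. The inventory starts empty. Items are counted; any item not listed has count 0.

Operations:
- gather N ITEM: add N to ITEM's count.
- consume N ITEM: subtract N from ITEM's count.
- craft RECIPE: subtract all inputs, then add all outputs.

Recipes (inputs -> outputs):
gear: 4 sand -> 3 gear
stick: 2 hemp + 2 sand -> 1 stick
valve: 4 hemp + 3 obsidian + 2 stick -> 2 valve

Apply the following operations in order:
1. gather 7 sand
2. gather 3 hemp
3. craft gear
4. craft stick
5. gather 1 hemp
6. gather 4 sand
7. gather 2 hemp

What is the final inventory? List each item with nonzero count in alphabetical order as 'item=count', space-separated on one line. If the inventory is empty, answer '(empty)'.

After 1 (gather 7 sand): sand=7
After 2 (gather 3 hemp): hemp=3 sand=7
After 3 (craft gear): gear=3 hemp=3 sand=3
After 4 (craft stick): gear=3 hemp=1 sand=1 stick=1
After 5 (gather 1 hemp): gear=3 hemp=2 sand=1 stick=1
After 6 (gather 4 sand): gear=3 hemp=2 sand=5 stick=1
After 7 (gather 2 hemp): gear=3 hemp=4 sand=5 stick=1

Answer: gear=3 hemp=4 sand=5 stick=1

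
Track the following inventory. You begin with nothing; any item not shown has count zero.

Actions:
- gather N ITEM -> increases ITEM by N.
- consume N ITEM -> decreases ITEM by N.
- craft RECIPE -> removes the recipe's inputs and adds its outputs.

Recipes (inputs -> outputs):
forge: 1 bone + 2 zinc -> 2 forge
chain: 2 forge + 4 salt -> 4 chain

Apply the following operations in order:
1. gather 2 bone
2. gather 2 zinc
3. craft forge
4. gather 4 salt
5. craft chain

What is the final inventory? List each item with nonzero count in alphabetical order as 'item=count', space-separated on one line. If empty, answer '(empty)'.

After 1 (gather 2 bone): bone=2
After 2 (gather 2 zinc): bone=2 zinc=2
After 3 (craft forge): bone=1 forge=2
After 4 (gather 4 salt): bone=1 forge=2 salt=4
After 5 (craft chain): bone=1 chain=4

Answer: bone=1 chain=4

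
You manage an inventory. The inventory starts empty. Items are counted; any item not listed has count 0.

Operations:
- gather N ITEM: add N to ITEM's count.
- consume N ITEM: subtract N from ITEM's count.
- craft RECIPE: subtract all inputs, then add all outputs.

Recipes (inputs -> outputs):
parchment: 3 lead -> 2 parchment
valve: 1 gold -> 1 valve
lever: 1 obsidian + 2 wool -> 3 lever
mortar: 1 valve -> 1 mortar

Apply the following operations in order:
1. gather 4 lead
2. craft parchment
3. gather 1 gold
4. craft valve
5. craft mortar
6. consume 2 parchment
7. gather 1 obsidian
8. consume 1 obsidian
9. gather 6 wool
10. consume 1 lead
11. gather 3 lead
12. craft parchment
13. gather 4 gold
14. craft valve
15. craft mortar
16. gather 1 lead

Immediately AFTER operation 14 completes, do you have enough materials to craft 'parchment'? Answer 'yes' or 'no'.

After 1 (gather 4 lead): lead=4
After 2 (craft parchment): lead=1 parchment=2
After 3 (gather 1 gold): gold=1 lead=1 parchment=2
After 4 (craft valve): lead=1 parchment=2 valve=1
After 5 (craft mortar): lead=1 mortar=1 parchment=2
After 6 (consume 2 parchment): lead=1 mortar=1
After 7 (gather 1 obsidian): lead=1 mortar=1 obsidian=1
After 8 (consume 1 obsidian): lead=1 mortar=1
After 9 (gather 6 wool): lead=1 mortar=1 wool=6
After 10 (consume 1 lead): mortar=1 wool=6
After 11 (gather 3 lead): lead=3 mortar=1 wool=6
After 12 (craft parchment): mortar=1 parchment=2 wool=6
After 13 (gather 4 gold): gold=4 mortar=1 parchment=2 wool=6
After 14 (craft valve): gold=3 mortar=1 parchment=2 valve=1 wool=6

Answer: no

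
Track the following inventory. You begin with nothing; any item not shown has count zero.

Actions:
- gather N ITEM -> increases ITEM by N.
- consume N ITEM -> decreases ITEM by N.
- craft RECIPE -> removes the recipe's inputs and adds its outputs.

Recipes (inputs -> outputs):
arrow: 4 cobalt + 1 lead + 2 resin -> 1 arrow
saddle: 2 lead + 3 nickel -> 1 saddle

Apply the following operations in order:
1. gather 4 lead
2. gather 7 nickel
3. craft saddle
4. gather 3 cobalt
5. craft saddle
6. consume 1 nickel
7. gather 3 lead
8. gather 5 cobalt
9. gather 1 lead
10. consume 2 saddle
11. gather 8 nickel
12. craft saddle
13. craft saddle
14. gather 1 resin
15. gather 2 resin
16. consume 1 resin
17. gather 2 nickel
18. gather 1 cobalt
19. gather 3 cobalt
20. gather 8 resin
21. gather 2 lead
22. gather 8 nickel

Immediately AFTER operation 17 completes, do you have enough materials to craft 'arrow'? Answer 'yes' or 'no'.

After 1 (gather 4 lead): lead=4
After 2 (gather 7 nickel): lead=4 nickel=7
After 3 (craft saddle): lead=2 nickel=4 saddle=1
After 4 (gather 3 cobalt): cobalt=3 lead=2 nickel=4 saddle=1
After 5 (craft saddle): cobalt=3 nickel=1 saddle=2
After 6 (consume 1 nickel): cobalt=3 saddle=2
After 7 (gather 3 lead): cobalt=3 lead=3 saddle=2
After 8 (gather 5 cobalt): cobalt=8 lead=3 saddle=2
After 9 (gather 1 lead): cobalt=8 lead=4 saddle=2
After 10 (consume 2 saddle): cobalt=8 lead=4
After 11 (gather 8 nickel): cobalt=8 lead=4 nickel=8
After 12 (craft saddle): cobalt=8 lead=2 nickel=5 saddle=1
After 13 (craft saddle): cobalt=8 nickel=2 saddle=2
After 14 (gather 1 resin): cobalt=8 nickel=2 resin=1 saddle=2
After 15 (gather 2 resin): cobalt=8 nickel=2 resin=3 saddle=2
After 16 (consume 1 resin): cobalt=8 nickel=2 resin=2 saddle=2
After 17 (gather 2 nickel): cobalt=8 nickel=4 resin=2 saddle=2

Answer: no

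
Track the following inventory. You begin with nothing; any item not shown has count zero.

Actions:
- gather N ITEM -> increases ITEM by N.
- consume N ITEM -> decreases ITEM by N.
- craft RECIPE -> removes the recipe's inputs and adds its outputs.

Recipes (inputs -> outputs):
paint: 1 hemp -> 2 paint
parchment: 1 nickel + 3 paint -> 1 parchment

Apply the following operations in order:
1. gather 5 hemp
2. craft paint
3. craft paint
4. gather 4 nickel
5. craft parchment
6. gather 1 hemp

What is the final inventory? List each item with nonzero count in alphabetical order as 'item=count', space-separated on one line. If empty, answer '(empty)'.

Answer: hemp=4 nickel=3 paint=1 parchment=1

Derivation:
After 1 (gather 5 hemp): hemp=5
After 2 (craft paint): hemp=4 paint=2
After 3 (craft paint): hemp=3 paint=4
After 4 (gather 4 nickel): hemp=3 nickel=4 paint=4
After 5 (craft parchment): hemp=3 nickel=3 paint=1 parchment=1
After 6 (gather 1 hemp): hemp=4 nickel=3 paint=1 parchment=1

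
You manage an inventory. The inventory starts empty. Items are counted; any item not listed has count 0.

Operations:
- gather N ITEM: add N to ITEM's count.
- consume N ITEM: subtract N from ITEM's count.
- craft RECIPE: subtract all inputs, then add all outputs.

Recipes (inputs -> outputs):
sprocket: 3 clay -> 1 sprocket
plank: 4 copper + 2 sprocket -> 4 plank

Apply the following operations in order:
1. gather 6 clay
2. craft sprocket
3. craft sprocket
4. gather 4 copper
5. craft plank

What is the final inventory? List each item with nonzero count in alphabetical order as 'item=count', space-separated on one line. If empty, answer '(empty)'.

After 1 (gather 6 clay): clay=6
After 2 (craft sprocket): clay=3 sprocket=1
After 3 (craft sprocket): sprocket=2
After 4 (gather 4 copper): copper=4 sprocket=2
After 5 (craft plank): plank=4

Answer: plank=4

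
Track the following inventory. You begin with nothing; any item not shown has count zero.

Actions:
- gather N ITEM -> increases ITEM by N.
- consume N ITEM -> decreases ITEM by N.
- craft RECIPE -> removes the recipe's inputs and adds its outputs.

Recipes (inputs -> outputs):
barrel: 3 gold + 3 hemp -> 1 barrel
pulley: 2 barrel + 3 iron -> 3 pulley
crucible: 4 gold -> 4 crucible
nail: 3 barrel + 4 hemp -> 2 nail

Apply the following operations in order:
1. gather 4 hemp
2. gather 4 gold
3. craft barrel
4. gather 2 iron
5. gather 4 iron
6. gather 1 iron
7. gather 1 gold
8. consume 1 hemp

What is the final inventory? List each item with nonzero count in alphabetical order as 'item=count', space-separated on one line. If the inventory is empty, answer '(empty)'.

After 1 (gather 4 hemp): hemp=4
After 2 (gather 4 gold): gold=4 hemp=4
After 3 (craft barrel): barrel=1 gold=1 hemp=1
After 4 (gather 2 iron): barrel=1 gold=1 hemp=1 iron=2
After 5 (gather 4 iron): barrel=1 gold=1 hemp=1 iron=6
After 6 (gather 1 iron): barrel=1 gold=1 hemp=1 iron=7
After 7 (gather 1 gold): barrel=1 gold=2 hemp=1 iron=7
After 8 (consume 1 hemp): barrel=1 gold=2 iron=7

Answer: barrel=1 gold=2 iron=7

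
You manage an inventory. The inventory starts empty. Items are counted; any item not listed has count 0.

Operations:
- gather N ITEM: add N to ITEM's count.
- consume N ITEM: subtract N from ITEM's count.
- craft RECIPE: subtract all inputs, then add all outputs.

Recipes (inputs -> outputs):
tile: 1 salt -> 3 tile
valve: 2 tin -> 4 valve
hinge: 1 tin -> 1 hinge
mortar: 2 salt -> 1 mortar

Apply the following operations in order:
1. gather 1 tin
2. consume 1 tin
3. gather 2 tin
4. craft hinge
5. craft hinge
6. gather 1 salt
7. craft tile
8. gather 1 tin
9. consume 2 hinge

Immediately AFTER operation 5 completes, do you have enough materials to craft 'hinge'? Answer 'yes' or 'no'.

After 1 (gather 1 tin): tin=1
After 2 (consume 1 tin): (empty)
After 3 (gather 2 tin): tin=2
After 4 (craft hinge): hinge=1 tin=1
After 5 (craft hinge): hinge=2

Answer: no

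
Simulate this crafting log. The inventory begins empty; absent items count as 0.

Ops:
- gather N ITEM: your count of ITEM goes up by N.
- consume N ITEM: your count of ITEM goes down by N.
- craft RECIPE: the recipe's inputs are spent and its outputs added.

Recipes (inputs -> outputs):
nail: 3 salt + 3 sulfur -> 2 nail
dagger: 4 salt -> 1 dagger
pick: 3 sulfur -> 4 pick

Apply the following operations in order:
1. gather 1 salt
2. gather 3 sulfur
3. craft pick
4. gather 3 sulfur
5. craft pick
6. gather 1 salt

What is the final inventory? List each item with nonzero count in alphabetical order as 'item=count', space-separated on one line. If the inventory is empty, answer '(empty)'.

Answer: pick=8 salt=2

Derivation:
After 1 (gather 1 salt): salt=1
After 2 (gather 3 sulfur): salt=1 sulfur=3
After 3 (craft pick): pick=4 salt=1
After 4 (gather 3 sulfur): pick=4 salt=1 sulfur=3
After 5 (craft pick): pick=8 salt=1
After 6 (gather 1 salt): pick=8 salt=2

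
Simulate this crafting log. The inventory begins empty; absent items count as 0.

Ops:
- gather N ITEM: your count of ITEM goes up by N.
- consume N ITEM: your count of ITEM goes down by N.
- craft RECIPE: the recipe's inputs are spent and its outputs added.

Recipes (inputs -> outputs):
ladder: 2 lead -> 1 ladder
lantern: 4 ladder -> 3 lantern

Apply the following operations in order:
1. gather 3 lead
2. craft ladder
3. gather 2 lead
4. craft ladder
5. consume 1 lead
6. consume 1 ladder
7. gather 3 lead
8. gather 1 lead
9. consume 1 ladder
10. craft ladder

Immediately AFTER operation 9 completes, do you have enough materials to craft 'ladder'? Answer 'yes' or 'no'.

After 1 (gather 3 lead): lead=3
After 2 (craft ladder): ladder=1 lead=1
After 3 (gather 2 lead): ladder=1 lead=3
After 4 (craft ladder): ladder=2 lead=1
After 5 (consume 1 lead): ladder=2
After 6 (consume 1 ladder): ladder=1
After 7 (gather 3 lead): ladder=1 lead=3
After 8 (gather 1 lead): ladder=1 lead=4
After 9 (consume 1 ladder): lead=4

Answer: yes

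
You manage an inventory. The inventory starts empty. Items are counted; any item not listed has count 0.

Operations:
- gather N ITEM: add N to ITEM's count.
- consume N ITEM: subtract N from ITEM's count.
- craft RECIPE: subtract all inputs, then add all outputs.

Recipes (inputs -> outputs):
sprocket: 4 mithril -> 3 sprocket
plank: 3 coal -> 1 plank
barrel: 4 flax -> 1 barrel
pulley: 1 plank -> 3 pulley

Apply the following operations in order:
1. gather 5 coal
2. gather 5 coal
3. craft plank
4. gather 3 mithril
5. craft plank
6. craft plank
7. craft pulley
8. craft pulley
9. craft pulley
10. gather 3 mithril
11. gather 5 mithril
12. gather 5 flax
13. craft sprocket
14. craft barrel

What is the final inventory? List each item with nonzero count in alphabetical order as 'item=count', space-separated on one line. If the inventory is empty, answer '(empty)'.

Answer: barrel=1 coal=1 flax=1 mithril=7 pulley=9 sprocket=3

Derivation:
After 1 (gather 5 coal): coal=5
After 2 (gather 5 coal): coal=10
After 3 (craft plank): coal=7 plank=1
After 4 (gather 3 mithril): coal=7 mithril=3 plank=1
After 5 (craft plank): coal=4 mithril=3 plank=2
After 6 (craft plank): coal=1 mithril=3 plank=3
After 7 (craft pulley): coal=1 mithril=3 plank=2 pulley=3
After 8 (craft pulley): coal=1 mithril=3 plank=1 pulley=6
After 9 (craft pulley): coal=1 mithril=3 pulley=9
After 10 (gather 3 mithril): coal=1 mithril=6 pulley=9
After 11 (gather 5 mithril): coal=1 mithril=11 pulley=9
After 12 (gather 5 flax): coal=1 flax=5 mithril=11 pulley=9
After 13 (craft sprocket): coal=1 flax=5 mithril=7 pulley=9 sprocket=3
After 14 (craft barrel): barrel=1 coal=1 flax=1 mithril=7 pulley=9 sprocket=3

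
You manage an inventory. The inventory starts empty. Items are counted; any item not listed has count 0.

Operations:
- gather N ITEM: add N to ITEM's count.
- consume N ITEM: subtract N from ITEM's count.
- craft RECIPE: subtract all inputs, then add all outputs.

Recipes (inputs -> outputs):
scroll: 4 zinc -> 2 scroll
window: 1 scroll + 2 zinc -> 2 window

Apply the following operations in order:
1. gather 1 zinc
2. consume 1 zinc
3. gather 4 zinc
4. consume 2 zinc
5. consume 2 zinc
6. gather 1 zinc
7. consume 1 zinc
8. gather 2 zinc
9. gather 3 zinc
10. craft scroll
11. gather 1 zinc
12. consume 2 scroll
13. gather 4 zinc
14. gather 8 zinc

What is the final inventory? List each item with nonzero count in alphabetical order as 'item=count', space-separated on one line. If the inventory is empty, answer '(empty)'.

Answer: zinc=14

Derivation:
After 1 (gather 1 zinc): zinc=1
After 2 (consume 1 zinc): (empty)
After 3 (gather 4 zinc): zinc=4
After 4 (consume 2 zinc): zinc=2
After 5 (consume 2 zinc): (empty)
After 6 (gather 1 zinc): zinc=1
After 7 (consume 1 zinc): (empty)
After 8 (gather 2 zinc): zinc=2
After 9 (gather 3 zinc): zinc=5
After 10 (craft scroll): scroll=2 zinc=1
After 11 (gather 1 zinc): scroll=2 zinc=2
After 12 (consume 2 scroll): zinc=2
After 13 (gather 4 zinc): zinc=6
After 14 (gather 8 zinc): zinc=14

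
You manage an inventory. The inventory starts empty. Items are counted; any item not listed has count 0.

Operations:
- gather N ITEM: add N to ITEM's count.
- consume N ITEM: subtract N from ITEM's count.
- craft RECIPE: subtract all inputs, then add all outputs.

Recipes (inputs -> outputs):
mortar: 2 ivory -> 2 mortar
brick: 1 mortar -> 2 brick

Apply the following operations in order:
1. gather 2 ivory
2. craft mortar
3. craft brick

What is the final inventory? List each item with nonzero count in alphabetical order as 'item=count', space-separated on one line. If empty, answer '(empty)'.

After 1 (gather 2 ivory): ivory=2
After 2 (craft mortar): mortar=2
After 3 (craft brick): brick=2 mortar=1

Answer: brick=2 mortar=1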